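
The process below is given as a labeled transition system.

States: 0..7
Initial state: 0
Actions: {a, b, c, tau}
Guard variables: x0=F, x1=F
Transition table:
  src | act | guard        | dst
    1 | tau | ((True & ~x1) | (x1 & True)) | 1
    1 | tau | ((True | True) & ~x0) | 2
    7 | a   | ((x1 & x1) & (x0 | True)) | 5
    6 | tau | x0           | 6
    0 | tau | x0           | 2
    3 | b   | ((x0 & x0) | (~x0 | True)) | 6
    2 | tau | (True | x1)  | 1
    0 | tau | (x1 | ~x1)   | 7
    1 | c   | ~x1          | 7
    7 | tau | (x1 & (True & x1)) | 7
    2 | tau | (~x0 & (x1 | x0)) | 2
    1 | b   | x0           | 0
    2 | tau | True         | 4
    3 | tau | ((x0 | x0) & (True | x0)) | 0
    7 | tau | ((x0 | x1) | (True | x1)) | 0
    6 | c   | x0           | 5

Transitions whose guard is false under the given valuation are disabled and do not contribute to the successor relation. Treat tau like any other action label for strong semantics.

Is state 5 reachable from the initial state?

Guard filter leaves 8 enabled edge(s).
Layer 0: {0}
Layer 1: {7}  now seen {0,7}
Reach set: {0,7}

Answer: UNREACHABLE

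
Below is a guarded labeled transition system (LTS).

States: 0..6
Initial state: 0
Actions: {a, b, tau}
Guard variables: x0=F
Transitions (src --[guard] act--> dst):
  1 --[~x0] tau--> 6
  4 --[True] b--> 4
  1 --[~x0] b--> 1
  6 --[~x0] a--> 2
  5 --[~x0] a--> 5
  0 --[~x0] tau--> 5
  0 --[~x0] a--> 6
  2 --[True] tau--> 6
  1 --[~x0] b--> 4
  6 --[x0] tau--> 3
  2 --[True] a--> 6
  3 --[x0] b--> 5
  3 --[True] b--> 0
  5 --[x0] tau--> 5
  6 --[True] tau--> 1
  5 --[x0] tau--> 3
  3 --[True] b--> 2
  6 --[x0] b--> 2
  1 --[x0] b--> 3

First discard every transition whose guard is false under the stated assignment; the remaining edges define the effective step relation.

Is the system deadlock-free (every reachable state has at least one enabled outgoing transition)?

Answer: DEADLOCK-FREE

Working:
Reach set: {0,1,2,4,5,6}
  0: a→6  tau→5  [2 out]
  1: b→1  b→4  tau→6  [3 out]
  2: a→6  tau→6  [2 out]
  4: b→4  [1 out]
  5: a→5  [1 out]
  6: a→2  tau→1  [2 out]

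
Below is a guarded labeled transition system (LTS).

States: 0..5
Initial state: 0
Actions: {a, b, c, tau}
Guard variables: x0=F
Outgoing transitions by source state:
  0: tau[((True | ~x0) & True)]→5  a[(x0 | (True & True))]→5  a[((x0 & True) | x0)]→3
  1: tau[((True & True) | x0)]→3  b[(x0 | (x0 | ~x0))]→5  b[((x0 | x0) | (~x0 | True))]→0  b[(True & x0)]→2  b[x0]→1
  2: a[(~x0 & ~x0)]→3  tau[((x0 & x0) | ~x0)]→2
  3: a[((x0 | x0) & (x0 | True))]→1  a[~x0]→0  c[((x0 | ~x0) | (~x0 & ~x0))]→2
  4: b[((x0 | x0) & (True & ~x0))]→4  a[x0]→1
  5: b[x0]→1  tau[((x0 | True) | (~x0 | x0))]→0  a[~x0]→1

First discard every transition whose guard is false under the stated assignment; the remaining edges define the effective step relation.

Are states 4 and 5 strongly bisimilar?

Answer: NOT BISIMILAR

Working:
Compute ~ classes (split until stable):
  π0 = {{0,1,2,3,4,5}}
  π1 = {{0,2,5},{1},{3},{4}}
  π2 = {{0},{1},{2},{3},{4},{5}}
stable after 3 split(s): 6 block(s)
[4]={4}  [5]={5}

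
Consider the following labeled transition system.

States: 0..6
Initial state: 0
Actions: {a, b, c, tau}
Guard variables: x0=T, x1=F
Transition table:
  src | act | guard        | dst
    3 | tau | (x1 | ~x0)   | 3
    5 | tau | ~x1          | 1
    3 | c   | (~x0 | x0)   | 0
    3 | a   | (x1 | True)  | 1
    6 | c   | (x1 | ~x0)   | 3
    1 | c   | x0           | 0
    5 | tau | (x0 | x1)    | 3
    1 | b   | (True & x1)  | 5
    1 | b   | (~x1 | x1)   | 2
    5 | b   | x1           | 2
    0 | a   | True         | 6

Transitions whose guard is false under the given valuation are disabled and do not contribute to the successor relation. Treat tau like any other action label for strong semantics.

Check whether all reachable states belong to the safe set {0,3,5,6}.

Answer: INVARIANT HOLDS

Trace:
Inv-set: {0,3,5,6}
Reach set: {0,6}
  0: safe
  6: safe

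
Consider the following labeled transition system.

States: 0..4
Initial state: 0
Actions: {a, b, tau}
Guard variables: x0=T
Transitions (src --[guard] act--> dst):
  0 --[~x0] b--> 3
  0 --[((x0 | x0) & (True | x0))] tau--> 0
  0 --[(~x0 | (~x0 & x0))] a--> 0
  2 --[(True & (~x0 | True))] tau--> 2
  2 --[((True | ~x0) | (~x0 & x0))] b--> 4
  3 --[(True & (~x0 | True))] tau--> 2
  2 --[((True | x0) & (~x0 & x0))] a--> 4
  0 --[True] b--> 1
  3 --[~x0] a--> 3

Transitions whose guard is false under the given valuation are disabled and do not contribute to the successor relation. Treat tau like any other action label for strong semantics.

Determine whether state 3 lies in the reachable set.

5 transition(s) survive guard evaluation.
Layer 0: {0}
Layer 1: {1}  total {0,1}
R = {0,1}

Answer: UNREACHABLE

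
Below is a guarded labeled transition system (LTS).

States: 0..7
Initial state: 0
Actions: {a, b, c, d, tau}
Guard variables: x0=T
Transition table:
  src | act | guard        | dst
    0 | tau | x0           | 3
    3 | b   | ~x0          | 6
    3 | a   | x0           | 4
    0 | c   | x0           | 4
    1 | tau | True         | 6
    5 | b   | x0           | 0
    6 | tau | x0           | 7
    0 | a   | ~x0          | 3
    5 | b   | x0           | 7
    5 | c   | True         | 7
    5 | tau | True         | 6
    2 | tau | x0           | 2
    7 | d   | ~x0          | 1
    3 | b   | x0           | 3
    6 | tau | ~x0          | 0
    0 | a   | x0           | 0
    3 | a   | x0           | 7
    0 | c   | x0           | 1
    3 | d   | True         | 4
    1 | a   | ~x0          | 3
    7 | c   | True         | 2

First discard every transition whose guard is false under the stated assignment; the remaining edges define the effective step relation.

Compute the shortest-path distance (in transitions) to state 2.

Breadth-first toward 2:
  depth 0: {0}
  depth 1: {1,3,4}
  depth 2: {6,7}
  depth 3: {2}
2 enters at depth 3; path tau·a·c

Answer: 3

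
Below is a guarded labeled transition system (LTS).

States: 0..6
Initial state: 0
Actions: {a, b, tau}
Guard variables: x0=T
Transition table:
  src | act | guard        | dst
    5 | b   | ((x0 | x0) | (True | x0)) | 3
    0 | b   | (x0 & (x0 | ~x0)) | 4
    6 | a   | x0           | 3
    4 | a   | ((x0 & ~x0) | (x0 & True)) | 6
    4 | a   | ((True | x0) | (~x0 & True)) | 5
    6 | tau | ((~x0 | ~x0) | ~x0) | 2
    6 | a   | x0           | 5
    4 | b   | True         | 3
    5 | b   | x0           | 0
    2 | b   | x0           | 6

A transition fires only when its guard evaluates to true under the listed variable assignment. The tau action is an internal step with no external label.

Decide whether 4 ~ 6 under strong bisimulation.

Answer: NOT BISIMILAR

Analysis:
Bisimulation quotient by refinement:
  P[0] = {{0,1,2,3,4,5,6}}
  P[1] = {{0,2,5},{1,3},{4},{6}}
  P[2] = {{0},{1,3},{2},{4},{5},{6}}
Fixed point at round 3; 6 class(es).
class of 4: {4}; class of 6: {6}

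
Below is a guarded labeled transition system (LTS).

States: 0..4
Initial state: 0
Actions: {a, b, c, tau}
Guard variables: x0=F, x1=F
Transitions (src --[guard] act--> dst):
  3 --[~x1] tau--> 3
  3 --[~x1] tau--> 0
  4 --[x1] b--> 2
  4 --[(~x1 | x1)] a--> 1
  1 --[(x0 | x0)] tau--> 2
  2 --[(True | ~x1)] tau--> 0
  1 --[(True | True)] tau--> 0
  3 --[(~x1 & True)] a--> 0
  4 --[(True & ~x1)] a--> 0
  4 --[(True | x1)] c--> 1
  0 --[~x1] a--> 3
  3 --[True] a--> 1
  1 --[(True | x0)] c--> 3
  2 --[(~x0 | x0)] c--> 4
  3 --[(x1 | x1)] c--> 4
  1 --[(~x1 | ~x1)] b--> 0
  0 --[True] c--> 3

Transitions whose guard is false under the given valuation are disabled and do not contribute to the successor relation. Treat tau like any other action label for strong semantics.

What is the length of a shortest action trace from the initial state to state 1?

Layered search for 1:
  Layer 0: {0}
  Layer 1: {3}
  Layer 2: {1}
1 enters at depth 2; path a·a

Answer: 2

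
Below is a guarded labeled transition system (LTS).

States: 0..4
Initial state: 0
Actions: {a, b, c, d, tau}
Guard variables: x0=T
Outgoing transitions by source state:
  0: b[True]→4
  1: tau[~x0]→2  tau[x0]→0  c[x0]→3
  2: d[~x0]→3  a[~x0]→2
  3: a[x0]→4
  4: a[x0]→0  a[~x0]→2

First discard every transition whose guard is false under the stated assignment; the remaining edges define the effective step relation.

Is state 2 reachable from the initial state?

Answer: UNREACHABLE

Working:
After dropping false guards: 5 live edges.
L0 = {0}
L1 = {4}  total {0,4}
Reach set: {0,4}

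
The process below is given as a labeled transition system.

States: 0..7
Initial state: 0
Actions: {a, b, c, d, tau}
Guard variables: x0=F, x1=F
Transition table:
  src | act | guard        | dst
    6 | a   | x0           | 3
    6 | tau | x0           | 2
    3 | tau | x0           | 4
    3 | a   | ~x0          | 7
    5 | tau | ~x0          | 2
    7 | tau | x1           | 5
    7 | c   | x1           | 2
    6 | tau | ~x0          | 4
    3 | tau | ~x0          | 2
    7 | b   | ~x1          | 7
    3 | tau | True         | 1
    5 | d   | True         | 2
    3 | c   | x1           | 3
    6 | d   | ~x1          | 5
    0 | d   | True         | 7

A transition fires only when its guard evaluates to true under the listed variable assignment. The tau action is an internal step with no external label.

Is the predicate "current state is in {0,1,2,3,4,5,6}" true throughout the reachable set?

Answer: INVARIANT VIOLATED at state 7

Analysis:
Allowed set {0,1,2,3,4,5,6}
Reach set: {0,7}
  0: ✓
  7: outside
reach 7 via d — violates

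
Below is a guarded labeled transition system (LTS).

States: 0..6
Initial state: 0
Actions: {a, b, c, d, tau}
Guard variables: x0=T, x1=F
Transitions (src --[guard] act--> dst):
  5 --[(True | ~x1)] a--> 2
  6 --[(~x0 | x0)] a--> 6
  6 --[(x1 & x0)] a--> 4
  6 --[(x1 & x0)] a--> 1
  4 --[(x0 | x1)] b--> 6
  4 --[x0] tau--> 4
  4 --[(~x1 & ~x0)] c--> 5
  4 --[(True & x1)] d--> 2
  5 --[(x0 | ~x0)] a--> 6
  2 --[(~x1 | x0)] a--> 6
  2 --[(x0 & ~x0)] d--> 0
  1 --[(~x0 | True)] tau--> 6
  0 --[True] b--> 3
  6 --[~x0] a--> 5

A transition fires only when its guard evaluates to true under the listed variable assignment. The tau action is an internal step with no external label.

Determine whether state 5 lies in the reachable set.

Guard filter leaves 8 enabled edge(s).
Layer 0: {0}
Layer 1: {3}  now seen {0,3}
Reachable = {0,3}

Answer: UNREACHABLE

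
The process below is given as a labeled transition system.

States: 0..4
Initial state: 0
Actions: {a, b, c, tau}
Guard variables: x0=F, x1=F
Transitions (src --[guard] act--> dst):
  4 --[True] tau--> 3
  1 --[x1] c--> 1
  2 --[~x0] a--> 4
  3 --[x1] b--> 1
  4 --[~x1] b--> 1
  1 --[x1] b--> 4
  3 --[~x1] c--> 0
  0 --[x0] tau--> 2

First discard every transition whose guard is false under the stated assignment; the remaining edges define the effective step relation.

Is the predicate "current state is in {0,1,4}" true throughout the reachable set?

Allowed set {0,1,4}
Reach set: {0}
  0: ✓

Answer: INVARIANT HOLDS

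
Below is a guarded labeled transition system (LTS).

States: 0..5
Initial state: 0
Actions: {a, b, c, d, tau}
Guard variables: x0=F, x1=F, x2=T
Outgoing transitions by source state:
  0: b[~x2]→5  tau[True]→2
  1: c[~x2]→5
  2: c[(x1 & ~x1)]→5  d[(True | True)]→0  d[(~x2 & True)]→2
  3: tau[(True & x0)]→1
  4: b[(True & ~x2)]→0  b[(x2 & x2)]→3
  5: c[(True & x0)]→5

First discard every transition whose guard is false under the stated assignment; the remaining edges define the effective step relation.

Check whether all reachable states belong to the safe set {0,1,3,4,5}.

Inv-set: {0,1,3,4,5}
Reachable = {0,2}
  0: safe
  2: VIOLATES
reach 2 via tau — violates

Answer: INVARIANT VIOLATED at state 2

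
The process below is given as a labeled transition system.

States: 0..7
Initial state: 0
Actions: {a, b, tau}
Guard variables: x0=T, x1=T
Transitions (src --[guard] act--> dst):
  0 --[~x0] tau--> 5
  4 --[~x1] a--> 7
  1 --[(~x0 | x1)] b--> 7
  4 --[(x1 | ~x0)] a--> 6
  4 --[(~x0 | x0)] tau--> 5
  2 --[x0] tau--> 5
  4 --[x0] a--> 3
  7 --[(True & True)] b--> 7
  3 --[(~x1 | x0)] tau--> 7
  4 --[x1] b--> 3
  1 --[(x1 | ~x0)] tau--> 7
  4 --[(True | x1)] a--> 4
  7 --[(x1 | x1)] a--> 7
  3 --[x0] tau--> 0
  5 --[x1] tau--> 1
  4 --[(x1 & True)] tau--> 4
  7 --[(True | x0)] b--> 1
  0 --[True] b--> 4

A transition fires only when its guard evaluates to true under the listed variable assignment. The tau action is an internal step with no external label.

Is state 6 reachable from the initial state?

Guard filter leaves 16 enabled edge(s).
depth 0: {0}
depth 1: {4}  total {0,4}
depth 2: {3,5,6}  total {0,3,4,5,6}
depth 3: {1,7}  total {0,1,3,4,5,6,7}
R = {0,1,3,4,5,6,7}
witness 6: b·a

Answer: REACHABLE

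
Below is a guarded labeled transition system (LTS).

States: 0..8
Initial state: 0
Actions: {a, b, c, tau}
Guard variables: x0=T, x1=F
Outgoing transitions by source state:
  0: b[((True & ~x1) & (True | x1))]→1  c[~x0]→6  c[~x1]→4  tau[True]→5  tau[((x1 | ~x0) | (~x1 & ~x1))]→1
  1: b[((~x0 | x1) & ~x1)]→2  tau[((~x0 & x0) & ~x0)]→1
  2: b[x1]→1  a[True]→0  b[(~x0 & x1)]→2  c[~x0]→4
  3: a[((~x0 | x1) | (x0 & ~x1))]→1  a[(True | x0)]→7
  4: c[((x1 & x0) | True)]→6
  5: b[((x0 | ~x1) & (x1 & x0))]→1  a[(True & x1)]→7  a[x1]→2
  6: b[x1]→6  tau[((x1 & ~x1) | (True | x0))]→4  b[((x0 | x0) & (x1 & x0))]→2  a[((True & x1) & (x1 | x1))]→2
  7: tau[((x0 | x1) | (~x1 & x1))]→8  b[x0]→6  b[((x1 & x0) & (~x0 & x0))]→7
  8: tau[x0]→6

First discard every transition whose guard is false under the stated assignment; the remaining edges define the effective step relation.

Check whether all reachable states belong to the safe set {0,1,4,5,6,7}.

Inv-set: {0,1,4,5,6,7}
Reach set: {0,1,4,5,6}
  0: ok
  1: ok
  4: ok
  5: ok
  6: ok

Answer: INVARIANT HOLDS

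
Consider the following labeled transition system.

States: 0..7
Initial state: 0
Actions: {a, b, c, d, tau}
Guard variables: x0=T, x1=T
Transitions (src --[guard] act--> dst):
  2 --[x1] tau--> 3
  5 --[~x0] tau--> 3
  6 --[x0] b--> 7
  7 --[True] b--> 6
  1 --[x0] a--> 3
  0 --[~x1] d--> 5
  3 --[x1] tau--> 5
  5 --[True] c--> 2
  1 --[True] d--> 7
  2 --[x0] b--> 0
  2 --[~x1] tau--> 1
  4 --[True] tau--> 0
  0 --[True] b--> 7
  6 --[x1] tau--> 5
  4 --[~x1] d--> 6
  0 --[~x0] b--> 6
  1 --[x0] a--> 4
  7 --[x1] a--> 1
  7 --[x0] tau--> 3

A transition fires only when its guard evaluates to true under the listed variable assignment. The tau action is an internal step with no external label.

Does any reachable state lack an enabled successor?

Reach set: {0,1,2,3,4,5,6,7}
  0: b→7  [1 out]
  1: a→3  a→4  d→7  [3 out]
  2: b→0  tau→3  [2 out]
  3: tau→5  [1 out]
  4: tau→0  [1 out]
  5: c→2  [1 out]
  6: b→7  tau→5  [2 out]
  7: a→1  b→6  tau→3  [3 out]

Answer: DEADLOCK-FREE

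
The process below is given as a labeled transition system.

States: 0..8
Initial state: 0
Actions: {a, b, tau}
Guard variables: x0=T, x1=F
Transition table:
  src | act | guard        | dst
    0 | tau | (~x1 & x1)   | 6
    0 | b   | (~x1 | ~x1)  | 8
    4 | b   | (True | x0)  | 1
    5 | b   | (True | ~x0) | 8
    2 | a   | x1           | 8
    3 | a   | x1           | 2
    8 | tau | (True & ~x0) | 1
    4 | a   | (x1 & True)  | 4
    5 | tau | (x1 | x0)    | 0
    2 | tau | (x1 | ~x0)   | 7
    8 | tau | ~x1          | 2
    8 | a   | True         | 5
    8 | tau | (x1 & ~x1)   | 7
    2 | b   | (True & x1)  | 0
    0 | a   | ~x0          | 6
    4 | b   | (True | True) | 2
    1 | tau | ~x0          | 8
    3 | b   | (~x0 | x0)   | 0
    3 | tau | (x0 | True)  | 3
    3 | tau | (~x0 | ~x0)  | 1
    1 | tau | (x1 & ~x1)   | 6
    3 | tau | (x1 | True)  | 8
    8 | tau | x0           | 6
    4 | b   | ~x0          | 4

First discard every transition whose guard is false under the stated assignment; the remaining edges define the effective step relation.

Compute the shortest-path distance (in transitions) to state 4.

Layered search for 4:
  depth 0: {0}
  depth 1: {8}
  depth 2: {2,5,6}
4 never appears.

Answer: UNREACHABLE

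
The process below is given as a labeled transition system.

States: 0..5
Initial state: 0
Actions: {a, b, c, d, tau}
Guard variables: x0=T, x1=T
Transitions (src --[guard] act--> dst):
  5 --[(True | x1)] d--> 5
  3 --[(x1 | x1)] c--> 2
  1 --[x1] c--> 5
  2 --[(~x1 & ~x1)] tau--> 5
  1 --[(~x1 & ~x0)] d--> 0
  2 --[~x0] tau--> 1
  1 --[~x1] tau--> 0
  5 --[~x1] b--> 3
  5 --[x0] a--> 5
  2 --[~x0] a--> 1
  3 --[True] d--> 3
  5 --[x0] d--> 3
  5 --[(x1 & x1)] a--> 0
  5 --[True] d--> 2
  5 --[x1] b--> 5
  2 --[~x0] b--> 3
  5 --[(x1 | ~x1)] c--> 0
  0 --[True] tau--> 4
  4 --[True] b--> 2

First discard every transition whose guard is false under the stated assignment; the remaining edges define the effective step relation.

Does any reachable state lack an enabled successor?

Answer: DEADLOCK at state 2

Working:
Reach set: {0,2,4}
  0: tau→4  [deg 1]
  2: ∅  [no exit]
  4: b→2  [deg 1]
trace reaching 2: tau·b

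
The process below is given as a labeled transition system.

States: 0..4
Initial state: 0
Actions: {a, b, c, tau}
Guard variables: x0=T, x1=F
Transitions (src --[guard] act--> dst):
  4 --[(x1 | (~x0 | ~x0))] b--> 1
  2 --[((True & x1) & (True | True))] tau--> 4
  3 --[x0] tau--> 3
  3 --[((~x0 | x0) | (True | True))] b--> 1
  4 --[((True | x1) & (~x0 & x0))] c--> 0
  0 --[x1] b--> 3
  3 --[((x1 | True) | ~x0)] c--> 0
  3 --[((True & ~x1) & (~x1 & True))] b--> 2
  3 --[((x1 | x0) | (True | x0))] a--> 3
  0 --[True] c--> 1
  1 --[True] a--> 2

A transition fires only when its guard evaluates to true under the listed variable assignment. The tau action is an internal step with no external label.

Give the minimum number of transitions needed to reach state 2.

BFS to 2:
  depth 0: {0}
  depth 1: {1}
  depth 2: {2}
first hit 2 at d=2 via c·a

Answer: 2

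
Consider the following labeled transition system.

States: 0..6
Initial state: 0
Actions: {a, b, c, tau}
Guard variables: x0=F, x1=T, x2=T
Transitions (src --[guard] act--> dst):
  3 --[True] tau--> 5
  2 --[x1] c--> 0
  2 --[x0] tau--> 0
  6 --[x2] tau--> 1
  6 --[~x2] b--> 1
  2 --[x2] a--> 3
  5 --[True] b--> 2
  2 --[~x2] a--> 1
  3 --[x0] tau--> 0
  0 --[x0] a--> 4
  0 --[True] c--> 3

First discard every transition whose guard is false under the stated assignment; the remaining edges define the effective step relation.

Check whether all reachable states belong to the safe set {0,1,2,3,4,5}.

Answer: INVARIANT HOLDS

Trace:
Safe = {0,1,2,3,4,5}
R = {0,2,3,5}
  0: ✓
  2: ✓
  3: ✓
  5: ✓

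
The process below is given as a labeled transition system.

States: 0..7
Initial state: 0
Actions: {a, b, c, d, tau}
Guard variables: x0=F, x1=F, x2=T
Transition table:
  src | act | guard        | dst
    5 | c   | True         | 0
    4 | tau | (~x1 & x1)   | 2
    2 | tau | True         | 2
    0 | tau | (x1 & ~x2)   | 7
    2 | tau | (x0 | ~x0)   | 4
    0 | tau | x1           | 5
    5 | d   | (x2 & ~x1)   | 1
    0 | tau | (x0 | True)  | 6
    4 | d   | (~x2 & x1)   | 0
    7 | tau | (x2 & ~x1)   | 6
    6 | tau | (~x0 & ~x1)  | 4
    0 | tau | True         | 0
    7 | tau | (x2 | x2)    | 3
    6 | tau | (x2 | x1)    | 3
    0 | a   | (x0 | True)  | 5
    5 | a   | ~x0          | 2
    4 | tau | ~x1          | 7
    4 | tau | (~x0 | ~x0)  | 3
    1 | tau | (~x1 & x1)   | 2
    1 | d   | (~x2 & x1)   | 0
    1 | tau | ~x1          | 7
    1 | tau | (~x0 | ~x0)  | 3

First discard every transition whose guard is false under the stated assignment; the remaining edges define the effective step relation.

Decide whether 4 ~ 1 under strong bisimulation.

Answer: BISIMILAR

Analysis:
Refine partition for ~:
  π0 = {{0,1,2,3,4,5,6,7}}
  π1 = {{0},{1,2,4,6,7},{3},{5}}
  π2 = {{0},{1,4,6,7},{2},{3},{5}}
Fixed point at round 3; 5 class(es).
class of 4: {1,4,6,7}; class of 1: {1,4,6,7}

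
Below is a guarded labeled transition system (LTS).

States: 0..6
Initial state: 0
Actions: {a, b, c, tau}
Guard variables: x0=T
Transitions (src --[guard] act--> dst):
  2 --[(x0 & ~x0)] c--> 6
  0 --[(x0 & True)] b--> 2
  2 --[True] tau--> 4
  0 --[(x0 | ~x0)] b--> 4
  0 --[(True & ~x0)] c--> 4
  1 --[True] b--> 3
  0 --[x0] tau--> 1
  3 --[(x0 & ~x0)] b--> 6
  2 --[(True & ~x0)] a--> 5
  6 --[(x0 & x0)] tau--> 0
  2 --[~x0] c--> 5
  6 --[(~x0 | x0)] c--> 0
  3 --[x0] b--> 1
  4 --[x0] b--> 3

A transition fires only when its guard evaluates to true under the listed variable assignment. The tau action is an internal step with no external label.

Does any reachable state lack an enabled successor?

R = {0,1,2,3,4}
  0: b→2  b→4  tau→1  [3 out]
  1: b→3  [1 out]
  2: tau→4  [1 out]
  3: b→1  [1 out]
  4: b→3  [1 out]

Answer: DEADLOCK-FREE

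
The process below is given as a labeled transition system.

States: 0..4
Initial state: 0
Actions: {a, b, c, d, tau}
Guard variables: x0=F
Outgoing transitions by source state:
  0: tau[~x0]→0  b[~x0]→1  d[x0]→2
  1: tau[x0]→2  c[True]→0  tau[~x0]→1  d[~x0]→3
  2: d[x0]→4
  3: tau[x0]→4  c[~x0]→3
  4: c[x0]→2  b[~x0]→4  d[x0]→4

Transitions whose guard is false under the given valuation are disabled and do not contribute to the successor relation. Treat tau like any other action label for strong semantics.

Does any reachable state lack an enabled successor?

Reachable = {0,1,3}
  0: b→1  tau→0  [2 out]
  1: c→0  d→3  tau→1  [3 out]
  3: c→3  [1 out]

Answer: DEADLOCK-FREE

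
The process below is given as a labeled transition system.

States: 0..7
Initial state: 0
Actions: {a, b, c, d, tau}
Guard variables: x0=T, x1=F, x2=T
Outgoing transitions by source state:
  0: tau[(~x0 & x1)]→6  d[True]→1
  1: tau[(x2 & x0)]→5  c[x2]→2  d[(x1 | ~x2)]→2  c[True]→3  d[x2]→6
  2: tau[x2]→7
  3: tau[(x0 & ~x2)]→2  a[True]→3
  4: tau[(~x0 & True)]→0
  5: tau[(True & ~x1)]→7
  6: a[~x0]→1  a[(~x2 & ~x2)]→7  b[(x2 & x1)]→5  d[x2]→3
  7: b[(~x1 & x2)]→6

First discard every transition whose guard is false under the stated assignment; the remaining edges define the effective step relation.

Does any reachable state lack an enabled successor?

Answer: DEADLOCK-FREE

Trace:
Reach set: {0,1,2,3,5,6,7}
  0: d→1  [deg 1]
  1: c→2  c→3  d→6  tau→5  [deg 4]
  2: tau→7  [deg 1]
  3: a→3  [deg 1]
  5: tau→7  [deg 1]
  6: d→3  [deg 1]
  7: b→6  [deg 1]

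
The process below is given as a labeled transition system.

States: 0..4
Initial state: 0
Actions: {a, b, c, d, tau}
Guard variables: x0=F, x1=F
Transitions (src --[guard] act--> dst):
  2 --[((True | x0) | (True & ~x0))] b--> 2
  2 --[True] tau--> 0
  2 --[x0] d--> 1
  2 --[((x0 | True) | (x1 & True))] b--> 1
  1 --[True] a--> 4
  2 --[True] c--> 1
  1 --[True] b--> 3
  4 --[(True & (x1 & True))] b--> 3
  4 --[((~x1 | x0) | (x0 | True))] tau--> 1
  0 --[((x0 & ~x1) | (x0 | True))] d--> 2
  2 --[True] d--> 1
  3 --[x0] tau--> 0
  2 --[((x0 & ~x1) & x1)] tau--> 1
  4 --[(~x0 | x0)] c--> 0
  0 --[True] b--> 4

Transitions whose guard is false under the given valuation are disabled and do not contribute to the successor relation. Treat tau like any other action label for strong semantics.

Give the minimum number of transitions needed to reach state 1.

BFS to 1:
  depth 0: {0}
  depth 1: {2,4}
  depth 2: {1}
1 enters at depth 2; path b·tau

Answer: 2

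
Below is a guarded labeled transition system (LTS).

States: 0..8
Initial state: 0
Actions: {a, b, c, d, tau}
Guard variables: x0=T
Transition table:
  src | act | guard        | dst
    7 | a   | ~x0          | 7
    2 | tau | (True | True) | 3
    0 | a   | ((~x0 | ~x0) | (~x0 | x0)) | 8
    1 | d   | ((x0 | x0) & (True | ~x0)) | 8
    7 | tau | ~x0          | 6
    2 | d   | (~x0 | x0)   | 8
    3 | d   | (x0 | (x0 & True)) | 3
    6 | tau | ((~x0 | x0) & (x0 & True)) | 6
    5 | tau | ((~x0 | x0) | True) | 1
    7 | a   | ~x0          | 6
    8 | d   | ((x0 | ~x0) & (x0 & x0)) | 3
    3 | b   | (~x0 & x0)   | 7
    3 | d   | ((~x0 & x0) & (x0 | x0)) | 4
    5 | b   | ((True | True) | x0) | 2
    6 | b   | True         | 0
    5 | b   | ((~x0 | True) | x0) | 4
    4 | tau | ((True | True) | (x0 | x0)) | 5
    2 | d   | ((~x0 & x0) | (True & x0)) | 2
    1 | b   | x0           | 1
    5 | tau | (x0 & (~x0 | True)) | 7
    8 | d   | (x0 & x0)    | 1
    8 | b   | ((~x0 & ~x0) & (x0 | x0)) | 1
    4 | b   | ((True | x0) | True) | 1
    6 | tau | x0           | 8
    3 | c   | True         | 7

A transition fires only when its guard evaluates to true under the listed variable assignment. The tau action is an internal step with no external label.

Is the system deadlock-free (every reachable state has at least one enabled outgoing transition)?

Answer: DEADLOCK at state 7

Working:
R = {0,1,3,7,8}
  0: a→8  [1 exit(s)]
  1: b→1  d→8  [2 exit(s)]
  3: c→7  d→3  [2 exit(s)]
  7: ∅  [no exit]
  8: d→1  d→3  [2 exit(s)]
witness 7: a·d·c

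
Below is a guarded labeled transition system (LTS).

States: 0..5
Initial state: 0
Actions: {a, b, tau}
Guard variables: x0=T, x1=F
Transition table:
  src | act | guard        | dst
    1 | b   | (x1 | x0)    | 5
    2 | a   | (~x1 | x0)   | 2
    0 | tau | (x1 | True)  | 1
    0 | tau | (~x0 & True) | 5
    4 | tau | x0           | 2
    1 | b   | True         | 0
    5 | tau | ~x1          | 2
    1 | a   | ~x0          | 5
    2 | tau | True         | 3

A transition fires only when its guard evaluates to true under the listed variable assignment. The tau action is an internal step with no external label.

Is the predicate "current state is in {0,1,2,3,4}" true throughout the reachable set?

Answer: INVARIANT VIOLATED at state 5

Analysis:
Safe = {0,1,2,3,4}
Reachable = {0,1,2,3,5}
  0: ok
  1: ok
  2: ok
  3: ok
  5: outside
witness against invariant: tau·b → 5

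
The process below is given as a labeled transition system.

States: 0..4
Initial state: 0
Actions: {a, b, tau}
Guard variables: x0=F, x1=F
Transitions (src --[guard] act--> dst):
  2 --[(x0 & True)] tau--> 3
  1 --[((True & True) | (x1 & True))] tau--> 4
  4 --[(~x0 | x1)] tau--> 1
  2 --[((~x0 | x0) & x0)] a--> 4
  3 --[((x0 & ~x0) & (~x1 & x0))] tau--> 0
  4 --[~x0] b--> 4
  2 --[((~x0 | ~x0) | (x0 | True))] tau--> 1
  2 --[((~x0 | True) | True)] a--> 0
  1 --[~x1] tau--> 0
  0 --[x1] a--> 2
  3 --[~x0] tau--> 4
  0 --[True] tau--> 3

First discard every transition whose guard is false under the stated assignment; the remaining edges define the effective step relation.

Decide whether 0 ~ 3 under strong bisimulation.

Refine partition for ~:
  π0 = {{0,1,2,3,4}}
  π1 = {{0,1,3},{2},{4}}
  π2 = {{0},{1},{2},{3},{4}}
stable after 3 split(s): 5 block(s)
0∈{0}, 3∈{3}

Answer: NOT BISIMILAR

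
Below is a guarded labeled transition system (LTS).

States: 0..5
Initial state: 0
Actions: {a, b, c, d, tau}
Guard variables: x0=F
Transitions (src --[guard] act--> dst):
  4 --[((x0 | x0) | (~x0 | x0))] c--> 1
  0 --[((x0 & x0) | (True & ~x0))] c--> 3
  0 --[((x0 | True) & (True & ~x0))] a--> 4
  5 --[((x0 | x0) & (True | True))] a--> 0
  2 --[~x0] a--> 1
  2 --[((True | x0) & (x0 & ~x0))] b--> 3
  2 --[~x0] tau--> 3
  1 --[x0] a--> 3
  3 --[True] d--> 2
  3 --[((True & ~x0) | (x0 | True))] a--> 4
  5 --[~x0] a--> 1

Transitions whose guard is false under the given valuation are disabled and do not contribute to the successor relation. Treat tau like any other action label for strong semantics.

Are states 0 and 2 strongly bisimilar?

Refine partition for ~:
  π0 = {{0,1,2,3,4,5}}
  π1 = {{0},{1},{2},{3},{4},{5}}
stable after 2 split(s): 6 block(s)
[0]={0}  [2]={2}

Answer: NOT BISIMILAR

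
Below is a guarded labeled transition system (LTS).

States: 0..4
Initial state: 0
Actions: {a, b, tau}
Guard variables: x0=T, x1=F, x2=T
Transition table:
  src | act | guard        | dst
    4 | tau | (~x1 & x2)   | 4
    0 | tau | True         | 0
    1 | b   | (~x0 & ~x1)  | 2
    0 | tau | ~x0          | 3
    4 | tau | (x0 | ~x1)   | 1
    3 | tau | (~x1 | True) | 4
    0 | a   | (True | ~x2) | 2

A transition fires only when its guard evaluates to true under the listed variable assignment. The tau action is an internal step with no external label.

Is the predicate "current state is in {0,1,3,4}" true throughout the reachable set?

Inv-set: {0,1,3,4}
R = {0,2}
  0: safe
  2: VIOLATES
witness against invariant: a → 2

Answer: INVARIANT VIOLATED at state 2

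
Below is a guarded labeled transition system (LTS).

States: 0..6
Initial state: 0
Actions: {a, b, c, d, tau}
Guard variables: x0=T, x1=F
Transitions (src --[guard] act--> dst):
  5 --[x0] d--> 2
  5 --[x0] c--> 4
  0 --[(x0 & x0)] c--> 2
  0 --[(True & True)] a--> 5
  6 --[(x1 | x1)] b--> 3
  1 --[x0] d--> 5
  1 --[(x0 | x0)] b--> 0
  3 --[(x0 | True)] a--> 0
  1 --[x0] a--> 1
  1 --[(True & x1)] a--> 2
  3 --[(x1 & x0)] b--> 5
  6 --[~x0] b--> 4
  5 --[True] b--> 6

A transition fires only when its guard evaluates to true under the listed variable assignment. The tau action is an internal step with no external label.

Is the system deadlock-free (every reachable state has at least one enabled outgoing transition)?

Answer: DEADLOCK at state 2

Trace:
R = {0,2,4,5,6}
  0: a→5  c→2  [2 out]
  2: ∅  [no exit]
  4: ∅  [no exit]
  5: b→6  c→4  d→2  [3 out]
  6: ∅  [no exit]
trace reaching 2: c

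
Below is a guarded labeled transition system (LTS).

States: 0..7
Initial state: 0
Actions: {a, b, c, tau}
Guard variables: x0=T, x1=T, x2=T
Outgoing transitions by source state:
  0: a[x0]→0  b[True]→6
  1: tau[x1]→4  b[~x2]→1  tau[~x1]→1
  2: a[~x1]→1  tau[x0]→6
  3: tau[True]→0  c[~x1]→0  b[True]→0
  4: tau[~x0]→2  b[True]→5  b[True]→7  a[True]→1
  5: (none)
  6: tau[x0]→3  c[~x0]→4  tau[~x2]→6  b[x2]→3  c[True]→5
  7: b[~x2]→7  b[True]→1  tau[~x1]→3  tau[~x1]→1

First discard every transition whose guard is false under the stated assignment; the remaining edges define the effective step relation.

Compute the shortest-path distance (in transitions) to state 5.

BFS to 5:
  depth 0: {0}
  depth 1: {6}
  depth 2: {3,5}
5 enters at depth 2; path b·c

Answer: 2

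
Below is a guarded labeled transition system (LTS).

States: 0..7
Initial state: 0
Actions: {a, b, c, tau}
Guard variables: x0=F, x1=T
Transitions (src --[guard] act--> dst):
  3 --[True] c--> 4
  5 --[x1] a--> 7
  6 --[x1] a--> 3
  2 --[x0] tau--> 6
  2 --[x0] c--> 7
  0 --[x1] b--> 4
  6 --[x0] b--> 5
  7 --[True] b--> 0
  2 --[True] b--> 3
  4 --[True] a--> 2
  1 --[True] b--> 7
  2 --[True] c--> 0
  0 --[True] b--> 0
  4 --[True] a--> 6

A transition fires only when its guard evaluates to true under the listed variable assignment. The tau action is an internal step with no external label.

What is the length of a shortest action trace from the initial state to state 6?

Answer: 2

Analysis:
Layered search for 6:
  depth 0: {0}
  depth 1: {4}
  depth 2: {2,6}
6 enters at depth 2; path b·a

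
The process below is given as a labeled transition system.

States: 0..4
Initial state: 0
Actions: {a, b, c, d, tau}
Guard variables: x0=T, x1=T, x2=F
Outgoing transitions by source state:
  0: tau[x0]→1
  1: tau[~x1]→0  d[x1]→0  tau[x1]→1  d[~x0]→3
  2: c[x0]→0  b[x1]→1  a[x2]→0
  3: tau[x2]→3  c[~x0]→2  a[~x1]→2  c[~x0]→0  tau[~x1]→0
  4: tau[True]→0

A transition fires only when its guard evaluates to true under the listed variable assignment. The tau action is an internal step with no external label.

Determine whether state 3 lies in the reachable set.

After dropping false guards: 6 live edges.
depth 0: {0}
depth 1: {1}  total {0,1}
Reach set: {0,1}

Answer: UNREACHABLE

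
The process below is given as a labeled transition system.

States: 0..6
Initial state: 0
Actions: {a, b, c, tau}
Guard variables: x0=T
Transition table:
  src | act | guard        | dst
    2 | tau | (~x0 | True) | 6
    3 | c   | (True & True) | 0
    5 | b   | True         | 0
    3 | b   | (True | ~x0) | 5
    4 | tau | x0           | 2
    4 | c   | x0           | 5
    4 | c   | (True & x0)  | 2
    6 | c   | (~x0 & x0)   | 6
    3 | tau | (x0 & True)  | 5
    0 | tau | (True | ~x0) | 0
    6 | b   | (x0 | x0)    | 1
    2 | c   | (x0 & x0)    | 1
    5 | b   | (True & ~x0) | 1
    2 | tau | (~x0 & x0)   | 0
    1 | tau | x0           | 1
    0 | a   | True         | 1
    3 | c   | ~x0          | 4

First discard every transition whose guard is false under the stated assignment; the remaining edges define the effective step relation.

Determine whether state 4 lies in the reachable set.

Answer: UNREACHABLE

Working:
Guard filter leaves 13 enabled edge(s).
depth 0: {0}
depth 1: {1}  cumulative {0,1}
Reachable = {0,1}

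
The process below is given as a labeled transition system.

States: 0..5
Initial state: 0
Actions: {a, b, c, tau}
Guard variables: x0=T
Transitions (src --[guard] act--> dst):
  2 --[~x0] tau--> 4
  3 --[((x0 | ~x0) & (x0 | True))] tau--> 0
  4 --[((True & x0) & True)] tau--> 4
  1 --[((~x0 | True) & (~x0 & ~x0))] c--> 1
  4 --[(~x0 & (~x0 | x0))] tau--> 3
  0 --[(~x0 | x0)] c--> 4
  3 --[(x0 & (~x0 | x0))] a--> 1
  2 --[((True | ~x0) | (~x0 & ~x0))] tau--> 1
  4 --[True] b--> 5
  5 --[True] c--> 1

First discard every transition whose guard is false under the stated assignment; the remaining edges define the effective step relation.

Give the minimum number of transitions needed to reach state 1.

BFS to 1:
  depth 0: {0}
  depth 1: {4}
  depth 2: {5}
  depth 3: {1}
depth(1)=3, e.g. c·b·c

Answer: 3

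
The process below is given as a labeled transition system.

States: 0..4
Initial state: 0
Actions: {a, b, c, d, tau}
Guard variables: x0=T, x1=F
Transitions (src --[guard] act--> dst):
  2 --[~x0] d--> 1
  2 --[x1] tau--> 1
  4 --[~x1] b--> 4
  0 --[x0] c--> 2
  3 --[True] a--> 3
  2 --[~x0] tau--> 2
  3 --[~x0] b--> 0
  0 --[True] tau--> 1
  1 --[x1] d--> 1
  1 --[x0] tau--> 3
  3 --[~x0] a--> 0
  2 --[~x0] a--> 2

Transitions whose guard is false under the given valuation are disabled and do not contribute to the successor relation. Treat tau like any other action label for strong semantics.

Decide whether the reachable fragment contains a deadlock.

Answer: DEADLOCK at state 2

Trace:
Reach set: {0,1,2,3}
  0: c→2  tau→1  [2 out]
  1: tau→3  [1 out]
  2: ∅  [no exit]
  3: a→3  [1 out]
witness 2: c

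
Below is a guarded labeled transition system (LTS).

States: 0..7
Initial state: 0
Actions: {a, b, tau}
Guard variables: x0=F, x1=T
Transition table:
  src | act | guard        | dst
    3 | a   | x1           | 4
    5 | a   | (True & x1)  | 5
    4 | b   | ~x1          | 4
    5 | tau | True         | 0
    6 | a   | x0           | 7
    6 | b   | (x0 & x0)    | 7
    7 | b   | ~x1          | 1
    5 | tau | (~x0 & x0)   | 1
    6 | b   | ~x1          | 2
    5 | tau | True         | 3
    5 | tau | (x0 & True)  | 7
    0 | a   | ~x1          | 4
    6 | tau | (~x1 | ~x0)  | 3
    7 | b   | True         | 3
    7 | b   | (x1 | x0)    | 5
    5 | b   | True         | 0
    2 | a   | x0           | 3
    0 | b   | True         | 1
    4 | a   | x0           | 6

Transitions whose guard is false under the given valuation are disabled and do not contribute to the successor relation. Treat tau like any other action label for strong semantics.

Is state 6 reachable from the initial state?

9 transition(s) survive guard evaluation.
Layer 0: {0}
Layer 1: {1}  now seen {0,1}
Reach set: {0,1}

Answer: UNREACHABLE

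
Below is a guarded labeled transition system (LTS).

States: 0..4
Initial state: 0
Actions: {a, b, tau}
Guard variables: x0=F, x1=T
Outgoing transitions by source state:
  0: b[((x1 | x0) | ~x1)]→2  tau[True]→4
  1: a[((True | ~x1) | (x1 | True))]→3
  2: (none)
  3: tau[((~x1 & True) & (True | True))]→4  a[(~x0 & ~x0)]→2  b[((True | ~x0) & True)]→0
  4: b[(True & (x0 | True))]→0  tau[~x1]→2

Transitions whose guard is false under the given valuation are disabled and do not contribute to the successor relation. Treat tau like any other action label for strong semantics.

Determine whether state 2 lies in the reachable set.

Answer: REACHABLE

Analysis:
Guard filter leaves 6 enabled edge(s).
depth 0: {0}
depth 1: {2,4}  total {0,2,4}
Reach set: {0,2,4}
trace reaching 2: b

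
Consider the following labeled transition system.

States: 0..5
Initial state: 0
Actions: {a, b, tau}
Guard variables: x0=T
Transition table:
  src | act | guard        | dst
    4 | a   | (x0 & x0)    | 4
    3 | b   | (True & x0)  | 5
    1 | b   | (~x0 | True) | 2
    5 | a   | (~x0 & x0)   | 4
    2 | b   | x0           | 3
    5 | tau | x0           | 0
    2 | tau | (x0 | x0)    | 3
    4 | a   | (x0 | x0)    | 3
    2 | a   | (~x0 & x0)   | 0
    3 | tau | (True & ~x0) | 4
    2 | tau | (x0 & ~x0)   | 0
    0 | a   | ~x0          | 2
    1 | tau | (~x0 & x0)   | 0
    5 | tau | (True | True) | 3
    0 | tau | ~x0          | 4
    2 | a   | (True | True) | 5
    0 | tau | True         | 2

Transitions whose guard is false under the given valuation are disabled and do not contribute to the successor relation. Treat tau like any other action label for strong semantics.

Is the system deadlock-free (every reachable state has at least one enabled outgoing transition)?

R = {0,2,3,5}
  0: tau→2  [1 out]
  2: a→5  b→3  tau→3  [3 out]
  3: b→5  [1 out]
  5: tau→0  tau→3  [2 out]

Answer: DEADLOCK-FREE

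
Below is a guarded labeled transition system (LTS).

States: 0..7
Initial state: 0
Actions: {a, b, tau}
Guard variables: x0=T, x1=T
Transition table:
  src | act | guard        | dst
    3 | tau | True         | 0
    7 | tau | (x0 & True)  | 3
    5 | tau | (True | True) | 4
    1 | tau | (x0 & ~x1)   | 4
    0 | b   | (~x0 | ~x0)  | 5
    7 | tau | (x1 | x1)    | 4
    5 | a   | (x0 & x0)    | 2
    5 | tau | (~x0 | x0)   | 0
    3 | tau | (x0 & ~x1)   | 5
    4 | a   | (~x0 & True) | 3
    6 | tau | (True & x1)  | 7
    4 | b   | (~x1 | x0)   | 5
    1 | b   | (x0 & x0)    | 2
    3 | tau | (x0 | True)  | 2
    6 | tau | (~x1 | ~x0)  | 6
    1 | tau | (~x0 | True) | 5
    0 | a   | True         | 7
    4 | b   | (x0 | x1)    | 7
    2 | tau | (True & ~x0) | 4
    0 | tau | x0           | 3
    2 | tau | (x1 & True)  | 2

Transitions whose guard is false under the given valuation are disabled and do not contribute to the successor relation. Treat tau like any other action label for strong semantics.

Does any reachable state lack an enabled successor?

Answer: DEADLOCK-FREE

Analysis:
Reachable = {0,2,3,4,5,7}
  0: a→7  tau→3  [2 out]
  2: tau→2  [1 out]
  3: tau→0  tau→2  [2 out]
  4: b→5  b→7  [2 out]
  5: a→2  tau→0  tau→4  [3 out]
  7: tau→3  tau→4  [2 out]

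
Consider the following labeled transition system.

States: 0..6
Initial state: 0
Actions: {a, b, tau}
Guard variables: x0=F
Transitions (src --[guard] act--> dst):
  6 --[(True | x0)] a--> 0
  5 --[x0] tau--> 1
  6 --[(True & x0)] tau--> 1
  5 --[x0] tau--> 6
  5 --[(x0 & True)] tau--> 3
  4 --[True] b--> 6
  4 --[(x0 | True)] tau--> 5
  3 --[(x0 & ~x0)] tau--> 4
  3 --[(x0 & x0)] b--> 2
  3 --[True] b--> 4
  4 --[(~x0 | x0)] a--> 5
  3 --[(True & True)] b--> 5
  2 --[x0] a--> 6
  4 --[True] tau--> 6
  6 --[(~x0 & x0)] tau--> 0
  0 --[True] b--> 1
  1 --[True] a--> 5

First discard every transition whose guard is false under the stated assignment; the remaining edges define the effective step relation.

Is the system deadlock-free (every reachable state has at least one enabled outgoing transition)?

R = {0,1,5}
  0: b→1  [deg 1]
  1: a→5  [deg 1]
  5: ∅  [deadlock]
witness 5: b·a

Answer: DEADLOCK at state 5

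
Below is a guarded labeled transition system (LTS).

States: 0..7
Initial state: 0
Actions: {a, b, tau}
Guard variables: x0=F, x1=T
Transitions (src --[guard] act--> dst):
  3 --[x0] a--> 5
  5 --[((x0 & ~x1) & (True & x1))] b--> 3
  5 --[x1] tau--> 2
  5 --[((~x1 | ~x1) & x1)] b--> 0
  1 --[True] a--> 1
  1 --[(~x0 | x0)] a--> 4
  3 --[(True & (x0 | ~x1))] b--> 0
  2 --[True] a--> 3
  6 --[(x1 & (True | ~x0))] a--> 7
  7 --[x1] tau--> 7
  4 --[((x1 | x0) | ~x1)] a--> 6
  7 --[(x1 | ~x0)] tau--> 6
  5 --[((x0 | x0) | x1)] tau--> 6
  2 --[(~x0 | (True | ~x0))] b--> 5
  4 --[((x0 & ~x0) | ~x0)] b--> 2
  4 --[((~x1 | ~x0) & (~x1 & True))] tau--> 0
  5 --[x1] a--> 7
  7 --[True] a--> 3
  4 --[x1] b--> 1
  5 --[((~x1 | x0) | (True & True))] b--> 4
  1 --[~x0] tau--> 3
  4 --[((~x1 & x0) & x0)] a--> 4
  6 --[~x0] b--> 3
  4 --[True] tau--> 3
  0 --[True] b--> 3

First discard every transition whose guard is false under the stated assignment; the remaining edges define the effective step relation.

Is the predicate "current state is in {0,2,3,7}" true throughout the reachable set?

Answer: INVARIANT HOLDS

Working:
Allowed set {0,2,3,7}
R = {0,3}
  0: ok
  3: ok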